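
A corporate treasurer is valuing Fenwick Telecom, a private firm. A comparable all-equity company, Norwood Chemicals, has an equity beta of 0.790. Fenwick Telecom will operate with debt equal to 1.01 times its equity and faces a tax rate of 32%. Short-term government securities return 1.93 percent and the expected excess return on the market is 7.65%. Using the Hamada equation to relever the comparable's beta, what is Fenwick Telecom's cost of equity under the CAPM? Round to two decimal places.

12.12%

β_L = β_U × [1 + (1 − t)(D/E)] = 0.790 × [1 + (1 − 0.32) × 1.01]
    = 0.790 × [1 + 0.68 × 1.01] = 0.790 × 1.6868 = 1.3326
E(R) = R_f + β_L × MRP = 1.93% + 1.3326 × 7.65% = 12.12%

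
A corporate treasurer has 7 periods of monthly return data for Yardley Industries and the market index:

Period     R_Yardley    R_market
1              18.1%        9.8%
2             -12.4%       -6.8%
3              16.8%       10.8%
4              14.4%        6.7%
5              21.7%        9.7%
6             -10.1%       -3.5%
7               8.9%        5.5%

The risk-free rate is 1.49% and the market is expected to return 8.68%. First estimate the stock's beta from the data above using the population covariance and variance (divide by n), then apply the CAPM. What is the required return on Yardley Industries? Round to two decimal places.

Mean R_i = (18.1 − 12.4 + 16.8 + 14.4 + 21.7 − 10.1 + 8.9) / 7 = 8.2000%
Mean R_m = (9.8 − 6.8 + 10.8 + 6.7 + 9.7 − 3.5 + 5.5) / 7 = 4.6000%
Σ(R_i − R̄_i)(R_m − R̄_m) = 570.3700  ⇒  Cov = 570.3700 / 7 = 81.4814
Σ(R_m − R̄_m)² = 292.2800  ⇒  Var(R_m) = 292.2800 / 7 = 41.7543
β = Cov / Var(R_m) = 81.4814 / 41.7543 = 1.9514
MRP = 8.68% − 1.49% = 7.19%
E(R) = R_f + β × MRP = 1.49% + 1.9514 × 7.19% = 15.52%

15.52%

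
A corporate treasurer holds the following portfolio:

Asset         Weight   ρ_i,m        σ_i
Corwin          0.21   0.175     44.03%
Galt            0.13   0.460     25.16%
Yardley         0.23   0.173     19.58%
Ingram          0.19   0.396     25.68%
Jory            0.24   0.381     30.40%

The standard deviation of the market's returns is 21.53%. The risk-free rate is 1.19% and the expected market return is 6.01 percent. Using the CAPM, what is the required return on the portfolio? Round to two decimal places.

β_Corwin = 0.175 × 44.03% / 21.53% = 0.3579
β_Galt = 0.460 × 25.16% / 21.53% = 0.5376
β_Yardley = 0.173 × 19.58% / 21.53% = 0.1573
β_Ingram = 0.396 × 25.68% / 21.53% = 0.4723
β_Jory = 0.381 × 30.40% / 21.53% = 0.5380
β_P = Σ w_i β_i = 0.21×0.3579 + 0.13×0.5376 + 0.23×0.1573 + 0.19×0.4723 + 0.24×0.5380 = 0.4001
MRP = 6.01% − 1.19% = 4.82%
E(R_P) = R_f + β_P × MRP = 1.19% + 0.4001 × 4.82% = 3.12%

3.12%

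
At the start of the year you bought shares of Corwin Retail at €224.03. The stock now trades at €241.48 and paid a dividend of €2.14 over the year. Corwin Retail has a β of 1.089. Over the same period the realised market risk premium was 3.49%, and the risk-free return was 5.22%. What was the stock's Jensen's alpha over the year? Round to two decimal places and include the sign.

-0.28%

Realised HPR = (P1 + D1 − P0) / P0 = (241.48 + 2.14 − 224.03) / 224.03 = 19.59 / 224.03 = 8.7444%
CAPM required = R_f + β·MRP = 5.22% + 1.089 × 3.49% = 9.02061%
α = realised − required = 8.7444% − 9.02061% = -0.28%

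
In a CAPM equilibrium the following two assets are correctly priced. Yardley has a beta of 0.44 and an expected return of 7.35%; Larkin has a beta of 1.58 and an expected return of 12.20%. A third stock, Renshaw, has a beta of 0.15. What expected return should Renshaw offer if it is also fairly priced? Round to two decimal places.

MRP (SML slope) = (12.20% − 7.35%) / (1.58 − 0.44) = 4.85% / 1.14 = 4.2544%
R_f (intercept) = 7.35% − 0.44 × 4.2544% = 5.4781%
E(R_Renshaw) = R_f + β × MRP = 5.4781% + 0.15 × 4.2544% = 6.12%

6.12%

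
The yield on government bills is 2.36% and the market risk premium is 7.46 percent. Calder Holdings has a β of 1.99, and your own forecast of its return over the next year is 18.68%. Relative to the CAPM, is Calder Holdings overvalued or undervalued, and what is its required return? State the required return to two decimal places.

Undervalued; required return 17.21%

Required return = R_f + β·MRP = 2.36% + 1.99 × 7.46% = 17.21%
Forecast 18.68% > required 17.21% → the stock plots above the SML → undervalued.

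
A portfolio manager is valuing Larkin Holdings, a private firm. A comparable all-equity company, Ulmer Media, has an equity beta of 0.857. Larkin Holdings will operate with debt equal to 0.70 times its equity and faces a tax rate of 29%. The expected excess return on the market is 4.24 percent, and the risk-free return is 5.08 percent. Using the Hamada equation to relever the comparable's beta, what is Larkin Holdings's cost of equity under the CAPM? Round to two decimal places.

β_L = β_U × [1 + (1 − t)(D/E)] = 0.857 × [1 + (1 − 0.29) × 0.70]
    = 0.857 × [1 + 0.71 × 0.70] = 0.857 × 1.4970 = 1.2829
E(R) = R_f + β_L × MRP = 5.08% + 1.2829 × 4.24% = 10.52%

10.52%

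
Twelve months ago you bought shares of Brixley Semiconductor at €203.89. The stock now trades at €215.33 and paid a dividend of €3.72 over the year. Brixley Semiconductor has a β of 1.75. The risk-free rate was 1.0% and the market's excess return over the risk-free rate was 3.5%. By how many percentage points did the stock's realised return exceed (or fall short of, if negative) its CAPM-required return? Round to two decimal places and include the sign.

Realised HPR = (P1 + D1 − P0) / P0 = (215.33 + 3.72 − 203.89) / 203.89 = 15.16 / 203.89 = 7.4354%
CAPM required = R_f + β·MRP = 1.0% + 1.75 × 3.5% = 7.1250%
α = realised − required = 7.4354% − 7.1250% = +0.31%

+0.31%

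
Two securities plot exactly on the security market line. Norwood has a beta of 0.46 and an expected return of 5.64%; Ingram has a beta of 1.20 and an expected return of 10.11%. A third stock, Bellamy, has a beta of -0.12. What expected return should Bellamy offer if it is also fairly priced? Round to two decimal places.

2.14%

MRP (SML slope) = (10.11% − 5.64%) / (1.20 − 0.46) = 4.47% / 0.74 = 6.0405%
R_f (intercept) = 5.64% − 0.46 × 6.0405% = 2.8614%
E(R_Bellamy) = R_f + β × MRP = 2.8614% + -0.12 × 6.0405% = 2.14%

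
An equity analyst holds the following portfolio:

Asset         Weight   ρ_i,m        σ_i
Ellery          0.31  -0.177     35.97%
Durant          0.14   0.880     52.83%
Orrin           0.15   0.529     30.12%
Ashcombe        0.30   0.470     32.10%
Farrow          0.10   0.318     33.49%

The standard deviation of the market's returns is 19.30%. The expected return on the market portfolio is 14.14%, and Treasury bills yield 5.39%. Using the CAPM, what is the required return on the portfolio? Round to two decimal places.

11.06%

β_Ellery = -0.177 × 35.97% / 19.30% = -0.3299
β_Durant = 0.880 × 52.83% / 19.30% = 2.4088
β_Orrin = 0.529 × 30.12% / 19.30% = 0.8256
β_Ashcombe = 0.470 × 32.10% / 19.30% = 0.7817
β_Farrow = 0.318 × 33.49% / 19.30% = 0.5518
β_P = Σ w_i β_i = 0.31×-0.3299 + 0.14×2.4088 + 0.15×0.8256 + 0.30×0.7817 + 0.10×0.5518 = 0.6485
MRP = 14.14% − 5.39% = 8.75%
E(R_P) = R_f + β_P × MRP = 5.39% + 0.6485 × 8.75% = 11.06%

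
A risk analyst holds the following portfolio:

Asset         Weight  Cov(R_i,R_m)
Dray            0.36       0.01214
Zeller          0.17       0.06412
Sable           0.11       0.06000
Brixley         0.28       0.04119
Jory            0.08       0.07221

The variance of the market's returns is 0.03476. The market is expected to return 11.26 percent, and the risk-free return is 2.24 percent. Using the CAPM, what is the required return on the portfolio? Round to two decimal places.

12.41%

β_Dray = 0.01214 / 0.03476 = 0.3493
β_Zeller = 0.06412 / 0.03476 = 1.8446
β_Sable = 0.06000 / 0.03476 = 1.7261
β_Brixley = 0.04119 / 0.03476 = 1.1850
β_Jory = 0.07221 / 0.03476 = 2.0774
β_P = Σ w_i β_i = 0.36×0.3493 + 0.17×1.8446 + 0.11×1.7261 + 0.28×1.1850 + 0.08×2.0774 = 1.1272
MRP = 11.26% − 2.24% = 9.02%
E(R_P) = R_f + β_P × MRP = 2.24% + 1.1272 × 9.02% = 12.41%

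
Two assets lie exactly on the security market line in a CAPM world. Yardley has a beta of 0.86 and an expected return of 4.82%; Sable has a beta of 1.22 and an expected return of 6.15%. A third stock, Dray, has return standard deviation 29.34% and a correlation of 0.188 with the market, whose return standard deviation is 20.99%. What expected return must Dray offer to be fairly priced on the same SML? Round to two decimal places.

2.61%

MRP = (6.15% − 4.82%) / (1.22 − 0.86) = 3.6944%
R_f = 4.82% − 0.86 × 3.6944% = 1.6428%
β_Dray = ρ·σ_i/σ_m = 0.188 × 29.34 / 20.99 = 0.2628
E(R_Dray) = R_f + β × MRP = 1.6428% + 0.2628 × 3.6944% = 2.61%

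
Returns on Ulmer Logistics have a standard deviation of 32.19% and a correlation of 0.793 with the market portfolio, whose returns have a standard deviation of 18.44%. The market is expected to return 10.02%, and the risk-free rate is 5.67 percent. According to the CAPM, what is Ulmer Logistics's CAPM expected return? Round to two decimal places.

β = ρ × σ_i / σ_m = 0.793 × 32.19% / 18.44% = 1.3843
MRP = 10.02% − 5.67% = 4.35%
E(R) = 5.67% + 1.3843 × 4.35% = 11.69%

11.69%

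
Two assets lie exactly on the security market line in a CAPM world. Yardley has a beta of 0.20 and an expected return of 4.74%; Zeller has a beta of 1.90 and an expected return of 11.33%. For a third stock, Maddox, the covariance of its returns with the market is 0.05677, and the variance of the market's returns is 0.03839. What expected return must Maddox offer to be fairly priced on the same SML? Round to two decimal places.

9.70%

MRP = (11.33% − 4.74%) / (1.90 − 0.20) = 3.8765%
R_f = 4.74% − 0.20 × 3.8765% = 3.9647%
β_Maddox = Cov / Var(R_m) = 0.05677 / 0.03839 = 1.4788
E(R_Maddox) = R_f + β × MRP = 3.9647% + 1.4788 × 3.8765% = 9.70%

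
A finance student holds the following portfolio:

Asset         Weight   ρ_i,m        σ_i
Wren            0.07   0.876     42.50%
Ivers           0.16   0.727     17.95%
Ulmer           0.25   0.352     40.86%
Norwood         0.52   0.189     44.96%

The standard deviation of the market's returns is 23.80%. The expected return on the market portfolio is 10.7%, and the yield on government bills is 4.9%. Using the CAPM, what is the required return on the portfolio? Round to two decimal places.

8.00%

β_Wren = 0.876 × 42.50% / 23.80% = 1.5643
β_Ivers = 0.727 × 17.95% / 23.80% = 0.5483
β_Ulmer = 0.352 × 40.86% / 23.80% = 0.6043
β_Norwood = 0.189 × 44.96% / 23.80% = 0.3570
β_P = Σ w_i β_i = 0.07×1.5643 + 0.16×0.5483 + 0.25×0.6043 + 0.52×0.3570 = 0.5339
MRP = 10.7% − 4.9% = 5.80%
E(R_P) = R_f + β_P × MRP = 4.9% + 0.5339 × 5.8% = 8.00%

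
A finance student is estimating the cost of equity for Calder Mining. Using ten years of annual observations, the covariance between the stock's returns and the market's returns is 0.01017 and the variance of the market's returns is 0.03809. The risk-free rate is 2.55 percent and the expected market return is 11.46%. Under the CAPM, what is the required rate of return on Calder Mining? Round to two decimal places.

4.93%

β = Cov(R_i, R_m) / Var(R_m) = 0.01017 / 0.03809 = 0.2670
MRP = 11.46% − 2.55% = 8.91%
E(R) = R_f + β × MRP = 2.55% + 0.2670 × 8.91% = 4.93%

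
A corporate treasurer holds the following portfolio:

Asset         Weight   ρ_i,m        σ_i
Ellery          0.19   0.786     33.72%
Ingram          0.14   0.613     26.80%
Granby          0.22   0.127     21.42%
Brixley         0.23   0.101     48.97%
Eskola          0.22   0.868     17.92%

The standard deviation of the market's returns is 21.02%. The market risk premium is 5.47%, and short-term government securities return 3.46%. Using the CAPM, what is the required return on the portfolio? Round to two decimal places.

6.71%

β_Ellery = 0.786 × 33.72% / 21.02% = 1.2609
β_Ingram = 0.613 × 26.80% / 21.02% = 0.7816
β_Granby = 0.127 × 21.42% / 21.02% = 0.1294
β_Brixley = 0.101 × 48.97% / 21.02% = 0.2353
β_Eskola = 0.868 × 17.92% / 21.02% = 0.7400
β_P = Σ w_i β_i = 0.19×1.2609 + 0.14×0.7816 + 0.22×0.1294 + 0.23×0.2353 + 0.22×0.7400 = 0.5944
E(R_P) = R_f + β_P × MRP = 3.46% + 0.5944 × 5.47% = 6.71%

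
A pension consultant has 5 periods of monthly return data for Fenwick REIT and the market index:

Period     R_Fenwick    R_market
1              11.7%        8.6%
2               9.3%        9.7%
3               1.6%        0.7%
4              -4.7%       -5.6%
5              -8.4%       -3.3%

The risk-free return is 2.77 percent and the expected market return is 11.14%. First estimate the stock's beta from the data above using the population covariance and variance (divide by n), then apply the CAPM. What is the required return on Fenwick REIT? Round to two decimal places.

12.74%

Mean R_i = (11.7 + 9.3 + 1.6 − 4.7 − 8.4) / 5 = 1.9000%
Mean R_m = (8.6 + 9.7 + 0.7 − 5.6 − 3.3) / 5 = 2.0200%
Σ(R_i − R̄_i)(R_m − R̄_m) = 226.8000  ⇒  Cov = 226.8000 / 5 = 45.3600
Σ(R_m − R̄_m)² = 190.3880  ⇒  Var(R_m) = 190.3880 / 5 = 38.0776
β = Cov / Var(R_m) = 45.3600 / 38.0776 = 1.1913
MRP = 11.14% − 2.77% = 8.37%
E(R) = R_f + β × MRP = 2.77% + 1.1913 × 8.37% = 12.74%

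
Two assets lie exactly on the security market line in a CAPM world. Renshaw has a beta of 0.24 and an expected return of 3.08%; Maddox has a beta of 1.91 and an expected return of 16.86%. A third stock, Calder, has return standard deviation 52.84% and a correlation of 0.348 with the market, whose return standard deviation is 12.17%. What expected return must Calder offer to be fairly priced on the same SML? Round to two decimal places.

13.57%

MRP = (16.86% − 3.08%) / (1.91 − 0.24) = 8.2515%
R_f = 3.08% − 0.24 × 8.2515% = 1.0996%
β_Calder = ρ·σ_i/σ_m = 0.348 × 52.84 / 12.17 = 1.5110
E(R_Calder) = R_f + β × MRP = 1.0996% + 1.5110 × 8.2515% = 13.57%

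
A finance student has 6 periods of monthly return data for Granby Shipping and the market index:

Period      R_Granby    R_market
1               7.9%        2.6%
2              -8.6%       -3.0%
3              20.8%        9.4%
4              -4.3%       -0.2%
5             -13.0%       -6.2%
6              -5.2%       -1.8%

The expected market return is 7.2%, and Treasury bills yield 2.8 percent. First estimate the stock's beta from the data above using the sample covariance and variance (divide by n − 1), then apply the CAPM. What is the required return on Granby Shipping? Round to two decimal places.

Mean R_i = (7.9 − 8.6 + 20.8 − 4.3 − 13.0 − 5.2) / 6 = -0.4000%
Mean R_m = (2.6 − 3.0 + 9.4 − 0.2 − 6.2 − 1.8) / 6 = 0.1333%
Σ(R_i − R̄_i)(R_m − R̄_m) = 333.0000  ⇒  Cov = 333.0000 / 5 = 66.6000
Σ(R_m − R̄_m)² = 145.7333  ⇒  Var(R_m) = 145.7333 / 5 = 29.1467
β = Cov / Var(R_m) = 66.6000 / 29.1467 = 2.2850
MRP = 7.2% − 2.8% = 4.40%
E(R) = R_f + β × MRP = 2.8% + 2.2850 × 4.4% = 12.85%

12.85%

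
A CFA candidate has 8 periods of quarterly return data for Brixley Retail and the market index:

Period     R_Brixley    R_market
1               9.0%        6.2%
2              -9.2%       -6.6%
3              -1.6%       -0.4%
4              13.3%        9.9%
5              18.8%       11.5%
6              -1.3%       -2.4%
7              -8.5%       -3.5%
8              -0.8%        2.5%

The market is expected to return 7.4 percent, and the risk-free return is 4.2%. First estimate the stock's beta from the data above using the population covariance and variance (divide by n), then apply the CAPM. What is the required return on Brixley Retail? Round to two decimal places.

Mean R_i = (9.0 − 9.2 − 1.6 + 13.3 + 18.8 − 1.3 − 8.5 − 0.8) / 8 = 2.4625%
Mean R_m = (6.2 − 6.6 − 0.4 + 9.9 + 11.5 − 2.4 − 3.5 + 2.5) / 8 = 2.1500%
Σ(R_i − R̄_i)(R_m − R̄_m) = 453.5450  ⇒  Cov = 453.5450 / 8 = 56.6931
Σ(R_m − R̄_m)² = 299.7000  ⇒  Var(R_m) = 299.7000 / 8 = 37.4625
β = Cov / Var(R_m) = 56.6931 / 37.4625 = 1.5133
MRP = 7.4% − 4.2% = 3.20%
E(R) = R_f + β × MRP = 4.2% + 1.5133 × 3.2% = 9.04%

9.04%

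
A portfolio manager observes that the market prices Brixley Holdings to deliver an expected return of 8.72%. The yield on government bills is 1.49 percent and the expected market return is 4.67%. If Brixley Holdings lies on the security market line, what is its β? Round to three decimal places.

MRP = 4.67% − 1.49% = 3.18%
β = (E(R) − R_f) / MRP = (8.72% − 1.49%) / 3.18% = 7.23% / 3.18% = 2.274

2.274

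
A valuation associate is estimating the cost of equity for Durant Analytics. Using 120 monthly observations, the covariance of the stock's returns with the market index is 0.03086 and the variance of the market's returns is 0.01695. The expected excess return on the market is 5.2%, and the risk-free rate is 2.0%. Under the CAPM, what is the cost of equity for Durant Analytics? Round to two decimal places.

11.47%

β = Cov(R_i, R_m) / Var(R_m) = 0.03086 / 0.01695 = 1.8206
E(R) = R_f + β × MRP = 2.0% + 1.8206 × 5.2% = 11.47%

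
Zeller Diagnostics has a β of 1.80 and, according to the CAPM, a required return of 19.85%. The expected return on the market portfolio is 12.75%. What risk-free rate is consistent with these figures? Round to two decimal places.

3.88%

E(R) = R_f + β(E(R_m) − R_f) = R_f(1 − β) + β·E(R_m)
19.85% = R_f × (1 − 1.80) + 1.80 × 12.75%
19.85% = R_f × -0.80 + 22.9500%
R_f = (19.85% − 22.9500%) / -0.80 = 3.88%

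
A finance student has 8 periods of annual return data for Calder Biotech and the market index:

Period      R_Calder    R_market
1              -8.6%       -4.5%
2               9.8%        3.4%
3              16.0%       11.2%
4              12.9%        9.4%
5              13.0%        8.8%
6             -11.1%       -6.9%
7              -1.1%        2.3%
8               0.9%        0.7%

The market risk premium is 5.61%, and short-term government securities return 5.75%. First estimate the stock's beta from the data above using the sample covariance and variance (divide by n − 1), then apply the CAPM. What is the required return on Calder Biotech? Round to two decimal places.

14.38%

Mean R_i = (-8.6 + 9.8 + 16.0 + 12.9 + 13.0 − 11.1 − 1.1 + 0.9) / 8 = 3.9750%
Mean R_m = (-4.5 + 3.4 + 11.2 + 9.4 + 8.8 − 6.9 + 2.3 + 0.7) / 8 = 3.0500%
Σ(R_i − R̄_i)(R_m − R̄_m) = 464.5800  ⇒  Cov = 464.5800 / 7 = 66.3686
Σ(R_m − R̄_m)² = 302.0200  ⇒  Var(R_m) = 302.0200 / 7 = 43.1457
β = Cov / Var(R_m) = 66.3686 / 43.1457 = 1.5382
E(R) = R_f + β × MRP = 5.75% + 1.5382 × 5.61% = 14.38%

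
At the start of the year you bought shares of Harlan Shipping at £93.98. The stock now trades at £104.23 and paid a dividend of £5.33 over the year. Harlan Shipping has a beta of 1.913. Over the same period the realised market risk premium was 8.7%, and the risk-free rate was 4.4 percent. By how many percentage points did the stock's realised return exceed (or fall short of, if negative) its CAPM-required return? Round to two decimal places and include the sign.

-4.47%

Realised HPR = (P1 + D1 − P0) / P0 = (104.23 + 5.33 − 93.98) / 93.98 = 15.58 / 93.98 = 16.5780%
CAPM required = R_f + β·MRP = 4.4% + 1.913 × 8.7% = 21.0431%
α = realised − required = 16.5780% − 21.0431% = -4.47%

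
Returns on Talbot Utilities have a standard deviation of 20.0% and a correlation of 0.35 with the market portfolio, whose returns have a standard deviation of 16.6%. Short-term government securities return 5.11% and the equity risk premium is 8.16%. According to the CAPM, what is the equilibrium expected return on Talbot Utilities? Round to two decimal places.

β = ρ × σ_i / σ_m = 0.35 × 20.0% / 16.6% = 0.4217
E(R) = 5.11% + 0.4217 × 8.16% = 8.55%

8.55%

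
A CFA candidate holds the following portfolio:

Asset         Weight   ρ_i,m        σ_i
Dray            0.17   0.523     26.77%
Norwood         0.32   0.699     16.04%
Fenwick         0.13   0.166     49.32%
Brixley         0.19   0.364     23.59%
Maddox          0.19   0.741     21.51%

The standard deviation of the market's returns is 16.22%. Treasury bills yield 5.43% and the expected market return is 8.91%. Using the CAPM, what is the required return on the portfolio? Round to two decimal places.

7.94%

β_Dray = 0.523 × 26.77% / 16.22% = 0.8632
β_Norwood = 0.699 × 16.04% / 16.22% = 0.6912
β_Fenwick = 0.166 × 49.32% / 16.22% = 0.5048
β_Brixley = 0.364 × 23.59% / 16.22% = 0.5294
β_Maddox = 0.741 × 21.51% / 16.22% = 0.9827
β_P = Σ w_i β_i = 0.17×0.8632 + 0.32×0.6912 + 0.13×0.5048 + 0.19×0.5294 + 0.19×0.9827 = 0.7209
MRP = 8.91% − 5.43% = 3.48%
E(R_P) = R_f + β_P × MRP = 5.43% + 0.7209 × 3.48% = 7.94%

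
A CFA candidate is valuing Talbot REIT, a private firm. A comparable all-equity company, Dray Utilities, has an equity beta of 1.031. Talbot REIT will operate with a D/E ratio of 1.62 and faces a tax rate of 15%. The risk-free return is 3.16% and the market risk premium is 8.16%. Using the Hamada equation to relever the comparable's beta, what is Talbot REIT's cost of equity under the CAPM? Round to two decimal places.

23.16%

β_L = β_U × [1 + (1 − t)(D/E)] = 1.031 × [1 + (1 − 0.15) × 1.62]
    = 1.031 × [1 + 0.85 × 1.62] = 1.031 × 2.3770 = 2.4507
E(R) = R_f + β_L × MRP = 3.16% + 2.4507 × 8.16% = 23.16%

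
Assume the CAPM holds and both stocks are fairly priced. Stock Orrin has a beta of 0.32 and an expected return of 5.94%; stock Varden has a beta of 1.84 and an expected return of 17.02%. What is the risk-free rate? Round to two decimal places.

Both satisfy E(R) = R_f + β·MRP, so the slope of the SML is
MRP = (17.02% − 5.94%) / (1.84 − 0.32) = 11.08% / 1.52 = 7.2895%
R_f = E(R_Orrin) − β_Orrin·MRP = 5.94% − 0.32 × 7.2895% = 3.6074%

3.61%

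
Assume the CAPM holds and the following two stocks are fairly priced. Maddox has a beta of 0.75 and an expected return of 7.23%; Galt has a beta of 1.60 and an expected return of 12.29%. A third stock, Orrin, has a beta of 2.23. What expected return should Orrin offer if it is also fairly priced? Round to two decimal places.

16.04%

MRP (SML slope) = (12.29% − 7.23%) / (1.60 − 0.75) = 5.06% / 0.85 = 5.9529%
R_f (intercept) = 7.23% − 0.75 × 5.9529% = 2.7653%
E(R_Orrin) = R_f + β × MRP = 2.7653% + 2.23 × 5.9529% = 16.04%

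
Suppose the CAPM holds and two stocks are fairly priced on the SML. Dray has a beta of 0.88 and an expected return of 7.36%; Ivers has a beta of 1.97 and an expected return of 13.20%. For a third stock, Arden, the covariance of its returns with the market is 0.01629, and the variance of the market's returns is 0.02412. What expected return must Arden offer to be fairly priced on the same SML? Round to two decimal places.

6.26%

MRP = (13.20% − 7.36%) / (1.97 − 0.88) = 5.3578%
R_f = 7.36% − 0.88 × 5.3578% = 2.6451%
β_Arden = Cov / Var(R_m) = 0.01629 / 0.02412 = 0.6754
E(R_Arden) = R_f + β × MRP = 2.6451% + 0.6754 × 5.3578% = 6.26%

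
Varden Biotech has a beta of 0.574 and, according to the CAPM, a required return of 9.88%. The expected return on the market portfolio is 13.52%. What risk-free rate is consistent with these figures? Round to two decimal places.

E(R) = R_f + β(E(R_m) − R_f) = R_f(1 − β) + β·E(R_m)
9.88% = R_f × (1 − 0.574) + 0.574 × 13.52%
9.88% = R_f × 0.426 + 7.76048%
R_f = (9.88% − 7.76048%) / 0.426 = 4.98%

4.98%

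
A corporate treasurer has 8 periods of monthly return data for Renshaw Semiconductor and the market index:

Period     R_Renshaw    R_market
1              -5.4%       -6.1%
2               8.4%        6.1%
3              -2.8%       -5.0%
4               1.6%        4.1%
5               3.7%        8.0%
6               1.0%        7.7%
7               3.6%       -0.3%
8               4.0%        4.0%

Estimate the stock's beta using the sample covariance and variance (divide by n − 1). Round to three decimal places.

0.584

Mean R_i = (-5.4 + 8.4 − 2.8 + 1.6 + 3.7 + 1.0 + 3.6 + 4.0) / 8 = 1.7625%
Mean R_m = (-6.1 + 6.1 − 5.0 + 4.1 + 8.0 + 7.7 − 0.3 + 4.0) / 8 = 2.3125%
Σ(R_i − R̄_i)(R_m − R̄_m) = 124.3538  ⇒  Cov = 124.3538 / 7 = 17.7648
Σ(R_m − R̄_m)² = 212.8288  ⇒  Var(R_m) = 212.8288 / 7 = 30.4041
β = Cov / Var(R_m) = 17.7648 / 30.4041 = 0.5843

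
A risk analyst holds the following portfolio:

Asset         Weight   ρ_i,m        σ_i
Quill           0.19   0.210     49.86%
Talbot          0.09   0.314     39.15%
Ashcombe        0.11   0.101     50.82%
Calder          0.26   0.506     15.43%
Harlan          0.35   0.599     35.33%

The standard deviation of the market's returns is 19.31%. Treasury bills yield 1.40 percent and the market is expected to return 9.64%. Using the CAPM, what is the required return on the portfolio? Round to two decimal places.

6.99%

β_Quill = 0.210 × 49.86% / 19.31% = 0.5422
β_Talbot = 0.314 × 39.15% / 19.31% = 0.6366
β_Ashcombe = 0.101 × 50.82% / 19.31% = 0.2658
β_Calder = 0.506 × 15.43% / 19.31% = 0.4043
β_Harlan = 0.599 × 35.33% / 19.31% = 1.0959
β_P = Σ w_i β_i = 0.19×0.5422 + 0.09×0.6366 + 0.11×0.2658 + 0.26×0.4043 + 0.35×1.0959 = 0.6782
MRP = 9.64% − 1.40% = 8.24%
E(R_P) = R_f + β_P × MRP = 1.40% + 0.6782 × 8.24% = 6.99%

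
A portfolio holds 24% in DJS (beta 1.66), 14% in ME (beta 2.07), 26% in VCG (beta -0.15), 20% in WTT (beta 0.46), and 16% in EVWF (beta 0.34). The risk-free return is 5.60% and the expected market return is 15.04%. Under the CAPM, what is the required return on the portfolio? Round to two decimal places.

13.11%

β_P = Σ w_i β_i = 0.24×1.66 + 0.14×2.07 + 0.26×-0.15 + 0.20×0.46 + 0.16×0.34 = 0.7956
MRP = 15.04% − 5.60% = 9.44%
E(R_P) = R_f + β_P × MRP = 5.60% + 0.7956 × 9.44% = 13.11%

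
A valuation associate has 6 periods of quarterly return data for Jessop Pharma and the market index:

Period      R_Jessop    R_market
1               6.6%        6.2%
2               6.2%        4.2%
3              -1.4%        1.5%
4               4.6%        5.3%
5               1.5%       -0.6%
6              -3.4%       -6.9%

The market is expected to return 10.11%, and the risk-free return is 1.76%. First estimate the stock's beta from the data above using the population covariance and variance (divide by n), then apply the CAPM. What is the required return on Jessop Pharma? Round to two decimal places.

8.02%

Mean R_i = (6.6 + 6.2 − 1.4 + 4.6 + 1.5 − 3.4) / 6 = 2.3500%
Mean R_m = (6.2 + 4.2 + 1.5 + 5.3 − 0.6 − 6.9) / 6 = 1.6167%
Σ(R_i − R̄_i)(R_m − R̄_m) = 89.0050  ⇒  Cov = 89.0050 / 6 = 14.8342
Σ(R_m − R̄_m)² = 118.7083  ⇒  Var(R_m) = 118.7083 / 6 = 19.7847
β = Cov / Var(R_m) = 14.8342 / 19.7847 = 0.7498
MRP = 10.11% − 1.76% = 8.35%
E(R) = R_f + β × MRP = 1.76% + 0.7498 × 8.35% = 8.02%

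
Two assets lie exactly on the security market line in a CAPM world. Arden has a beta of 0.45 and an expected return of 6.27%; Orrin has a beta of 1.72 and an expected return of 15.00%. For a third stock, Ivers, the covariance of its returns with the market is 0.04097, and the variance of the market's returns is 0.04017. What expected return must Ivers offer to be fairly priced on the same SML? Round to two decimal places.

10.19%

MRP = (15.00% − 6.27%) / (1.72 − 0.45) = 6.8740%
R_f = 6.27% − 0.45 × 6.8740% = 3.1767%
β_Ivers = Cov / Var(R_m) = 0.04097 / 0.04017 = 1.0199
E(R_Ivers) = R_f + β × MRP = 3.1767% + 1.0199 × 6.8740% = 10.19%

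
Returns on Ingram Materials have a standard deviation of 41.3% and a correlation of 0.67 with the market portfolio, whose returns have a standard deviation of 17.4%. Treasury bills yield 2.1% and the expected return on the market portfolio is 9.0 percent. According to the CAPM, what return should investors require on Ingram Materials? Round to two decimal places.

β = ρ × σ_i / σ_m = 0.67 × 41.3% / 17.4% = 1.5903
MRP = 9.0% − 2.1% = 6.90%
E(R) = 2.1% + 1.5903 × 6.9% = 13.07%

13.07%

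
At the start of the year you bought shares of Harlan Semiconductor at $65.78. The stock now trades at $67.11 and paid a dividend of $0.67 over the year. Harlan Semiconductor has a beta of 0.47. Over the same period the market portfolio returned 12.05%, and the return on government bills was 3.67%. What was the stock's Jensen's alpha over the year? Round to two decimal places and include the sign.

Realised HPR = (P1 + D1 − P0) / P0 = (67.11 + 0.67 − 65.78) / 65.78 = 2.00 / 65.78 = 3.0404%
MRP = 12.05% − 3.67% = 8.38%
CAPM required = R_f + β·MRP = 3.67% + 0.47 × 8.38% = 7.6086%
α = realised − required = 3.0404% − 7.6086% = -4.57%

-4.57%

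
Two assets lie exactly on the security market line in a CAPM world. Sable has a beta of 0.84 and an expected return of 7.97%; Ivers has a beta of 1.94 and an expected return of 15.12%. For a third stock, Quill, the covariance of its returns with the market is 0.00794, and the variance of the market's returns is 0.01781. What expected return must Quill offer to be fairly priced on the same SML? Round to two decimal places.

5.41%

MRP = (15.12% − 7.97%) / (1.94 − 0.84) = 6.5000%
R_f = 7.97% − 0.84 × 6.5000% = 2.5100%
β_Quill = Cov / Var(R_m) = 0.00794 / 0.01781 = 0.4458
E(R_Quill) = R_f + β × MRP = 2.5100% + 0.4458 × 6.5000% = 5.41%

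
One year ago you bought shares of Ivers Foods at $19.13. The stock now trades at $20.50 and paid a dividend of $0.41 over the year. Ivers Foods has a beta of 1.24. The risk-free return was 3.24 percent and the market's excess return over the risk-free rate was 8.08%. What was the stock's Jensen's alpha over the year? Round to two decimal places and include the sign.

-3.95%

Realised HPR = (P1 + D1 − P0) / P0 = (20.50 + 0.41 − 19.13) / 19.13 = 1.78 / 19.13 = 9.3048%
CAPM required = R_f + β·MRP = 3.24% + 1.24 × 8.08% = 13.2592%
α = realised − required = 9.3048% − 13.2592% = -3.95%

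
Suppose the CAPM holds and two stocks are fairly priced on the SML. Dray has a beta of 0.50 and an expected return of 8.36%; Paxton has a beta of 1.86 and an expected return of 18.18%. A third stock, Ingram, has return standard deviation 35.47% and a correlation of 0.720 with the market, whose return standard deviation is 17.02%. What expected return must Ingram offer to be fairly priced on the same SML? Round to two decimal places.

MRP = (18.18% − 8.36%) / (1.86 − 0.50) = 7.2206%
R_f = 8.36% − 0.50 × 7.2206% = 4.7497%
β_Ingram = ρ·σ_i/σ_m = 0.720 × 35.47 / 17.02 = 1.5005
E(R_Ingram) = R_f + β × MRP = 4.7497% + 1.5005 × 7.2206% = 15.58%

15.58%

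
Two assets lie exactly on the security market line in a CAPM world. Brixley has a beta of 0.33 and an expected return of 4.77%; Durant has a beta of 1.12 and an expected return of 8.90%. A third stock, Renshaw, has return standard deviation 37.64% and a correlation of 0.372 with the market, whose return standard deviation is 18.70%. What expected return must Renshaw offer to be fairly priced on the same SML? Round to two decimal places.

6.96%

MRP = (8.90% − 4.77%) / (1.12 − 0.33) = 5.2278%
R_f = 4.77% − 0.33 × 5.2278% = 3.0448%
β_Renshaw = ρ·σ_i/σ_m = 0.372 × 37.64 / 18.70 = 0.7488
E(R_Renshaw) = R_f + β × MRP = 3.0448% + 0.7488 × 5.2278% = 6.96%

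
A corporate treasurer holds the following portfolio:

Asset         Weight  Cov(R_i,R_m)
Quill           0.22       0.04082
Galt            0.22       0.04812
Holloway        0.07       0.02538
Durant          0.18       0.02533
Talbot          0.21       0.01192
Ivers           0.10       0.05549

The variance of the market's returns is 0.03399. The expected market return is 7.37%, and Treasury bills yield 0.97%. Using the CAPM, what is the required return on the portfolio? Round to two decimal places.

β_Quill = 0.04082 / 0.03399 = 1.2009
β_Galt = 0.04812 / 0.03399 = 1.4157
β_Holloway = 0.02538 / 0.03399 = 0.7467
β_Durant = 0.02533 / 0.03399 = 0.7452
β_Talbot = 0.01192 / 0.03399 = 0.3507
β_Ivers = 0.05549 / 0.03399 = 1.6325
β_P = Σ w_i β_i = 0.22×1.2009 + 0.22×1.4157 + 0.07×0.7467 + 0.18×0.7452 + 0.21×0.3507 + 0.10×1.6325 = 0.9990
MRP = 7.37% − 0.97% = 6.40%
E(R_P) = R_f + β_P × MRP = 0.97% + 0.9990 × 6.40% = 7.36%

7.36%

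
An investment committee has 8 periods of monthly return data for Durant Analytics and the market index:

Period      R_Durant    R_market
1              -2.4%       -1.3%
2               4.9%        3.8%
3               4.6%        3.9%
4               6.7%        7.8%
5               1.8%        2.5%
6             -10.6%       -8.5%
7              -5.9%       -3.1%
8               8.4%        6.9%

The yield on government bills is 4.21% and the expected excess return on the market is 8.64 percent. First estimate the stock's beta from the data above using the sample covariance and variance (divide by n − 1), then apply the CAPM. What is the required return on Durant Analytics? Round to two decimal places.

Mean R_i = (-2.4 + 4.9 + 4.6 + 6.7 + 1.8 − 10.6 − 5.9 + 8.4) / 8 = 0.9375%
Mean R_m = (-1.3 + 3.8 + 3.9 + 7.8 + 2.5 − 8.5 − 3.1 + 6.9) / 8 = 1.5000%
Σ(R_i − R̄_i)(R_m − R̄_m) = 251.5400  ⇒  Cov = 251.5400 / 7 = 35.9343
Σ(R_m − R̄_m)² = 209.9000  ⇒  Var(R_m) = 209.9000 / 7 = 29.9857
β = Cov / Var(R_m) = 35.9343 / 29.9857 = 1.1984
E(R) = R_f + β × MRP = 4.21% + 1.1984 × 8.64% = 14.56%

14.56%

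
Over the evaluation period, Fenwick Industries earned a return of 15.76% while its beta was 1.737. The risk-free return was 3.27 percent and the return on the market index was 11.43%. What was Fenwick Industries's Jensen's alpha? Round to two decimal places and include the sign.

-1.68%

Market excess return = 11.43% − 3.27% = 8.16%
CAPM benchmark = R_f + β(R_m − R_f) = 3.27% + 1.737 × 8.16% = 17.44392%
α = actual − benchmark = 15.76% − 17.44392% = -1.68%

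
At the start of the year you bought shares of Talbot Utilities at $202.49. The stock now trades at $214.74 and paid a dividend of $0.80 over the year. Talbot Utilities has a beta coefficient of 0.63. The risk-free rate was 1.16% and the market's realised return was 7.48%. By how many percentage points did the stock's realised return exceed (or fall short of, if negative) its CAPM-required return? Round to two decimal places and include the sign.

+1.30%

Realised HPR = (P1 + D1 − P0) / P0 = (214.74 + 0.80 − 202.49) / 202.49 = 13.05 / 202.49 = 6.4448%
MRP = 7.48% − 1.16% = 6.32%
CAPM required = R_f + β·MRP = 1.16% + 0.63 × 6.32% = 5.1416%
α = realised − required = 6.4448% − 5.1416% = +1.30%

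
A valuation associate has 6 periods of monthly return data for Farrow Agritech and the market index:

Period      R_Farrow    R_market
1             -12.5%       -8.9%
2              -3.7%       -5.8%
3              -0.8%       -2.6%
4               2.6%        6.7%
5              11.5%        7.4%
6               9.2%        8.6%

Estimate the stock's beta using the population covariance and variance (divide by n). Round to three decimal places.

1.078

Mean R_i = (-12.5 − 3.7 − 0.8 + 2.6 + 11.5 + 9.2) / 6 = 1.0500%
Mean R_m = (-8.9 − 5.8 − 2.6 + 6.7 + 7.4 + 8.6) / 6 = 0.9000%
Σ(R_i − R̄_i)(R_m − R̄_m) = 310.7600  ⇒  Cov = 310.7600 / 6 = 51.7933
Σ(R_m − R̄_m)² = 288.3600  ⇒  Var(R_m) = 288.3600 / 6 = 48.0600
β = Cov / Var(R_m) = 51.7933 / 48.0600 = 1.0777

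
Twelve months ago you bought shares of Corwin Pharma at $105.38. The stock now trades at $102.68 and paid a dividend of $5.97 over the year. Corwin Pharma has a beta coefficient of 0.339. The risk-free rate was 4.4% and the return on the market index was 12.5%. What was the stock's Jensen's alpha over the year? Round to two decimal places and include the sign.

Realised HPR = (P1 + D1 − P0) / P0 = (102.68 + 5.97 − 105.38) / 105.38 = 3.27 / 105.38 = 3.1031%
MRP = 12.5% − 4.4% = 8.10%
CAPM required = R_f + β·MRP = 4.4% + 0.339 × 8.1% = 7.1459%
α = realised − required = 3.1031% − 7.1459% = -4.04%

-4.04%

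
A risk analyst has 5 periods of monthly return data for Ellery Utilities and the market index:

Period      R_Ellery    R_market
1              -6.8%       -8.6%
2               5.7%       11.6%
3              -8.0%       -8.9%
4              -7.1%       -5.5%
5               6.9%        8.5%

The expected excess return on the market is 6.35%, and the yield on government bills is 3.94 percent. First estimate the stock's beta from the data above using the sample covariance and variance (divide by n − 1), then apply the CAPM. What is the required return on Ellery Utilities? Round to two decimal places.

8.65%

Mean R_i = (-6.8 + 5.7 − 8.0 − 7.1 + 6.9) / 5 = -1.8600%
Mean R_m = (-8.6 + 11.6 − 8.9 − 5.5 + 8.5) / 5 = -0.5800%
Σ(R_i − R̄_i)(R_m − R̄_m) = 288.1060  ⇒  Cov = 288.1060 / 4 = 72.0265
Σ(R_m − R̄_m)² = 388.5480  ⇒  Var(R_m) = 388.5480 / 4 = 97.1370
β = Cov / Var(R_m) = 72.0265 / 97.1370 = 0.7415
E(R) = R_f + β × MRP = 3.94% + 0.7415 × 6.35% = 8.65%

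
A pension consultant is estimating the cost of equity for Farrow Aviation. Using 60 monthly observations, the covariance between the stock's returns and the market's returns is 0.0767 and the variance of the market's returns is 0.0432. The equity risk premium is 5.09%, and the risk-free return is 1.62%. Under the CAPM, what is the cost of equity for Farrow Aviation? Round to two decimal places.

β = Cov(R_i, R_m) / Var(R_m) = 0.0767 / 0.0432 = 1.7755
E(R) = R_f + β × MRP = 1.62% + 1.7755 × 5.09% = 10.66%

10.66%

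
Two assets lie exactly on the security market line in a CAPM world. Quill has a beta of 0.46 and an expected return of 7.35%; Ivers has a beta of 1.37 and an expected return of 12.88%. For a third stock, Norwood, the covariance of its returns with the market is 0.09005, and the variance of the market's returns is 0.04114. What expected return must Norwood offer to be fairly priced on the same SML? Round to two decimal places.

MRP = (12.88% − 7.35%) / (1.37 − 0.46) = 6.0769%
R_f = 7.35% − 0.46 × 6.0769% = 4.5546%
β_Norwood = Cov / Var(R_m) = 0.09005 / 0.04114 = 2.1889
E(R_Norwood) = R_f + β × MRP = 4.5546% + 2.1889 × 6.0769% = 17.86%

17.86%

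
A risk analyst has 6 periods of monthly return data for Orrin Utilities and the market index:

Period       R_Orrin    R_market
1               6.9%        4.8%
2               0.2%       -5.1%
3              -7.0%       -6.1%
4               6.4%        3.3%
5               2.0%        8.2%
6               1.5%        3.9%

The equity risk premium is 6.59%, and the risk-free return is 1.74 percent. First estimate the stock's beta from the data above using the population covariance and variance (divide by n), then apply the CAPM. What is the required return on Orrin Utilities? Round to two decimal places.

Mean R_i = (6.9 + 0.2 − 7.0 + 6.4 + 2.0 + 1.5) / 6 = 1.6667%
Mean R_m = (4.8 − 5.1 − 6.1 + 3.3 + 8.2 + 3.9) / 6 = 1.5000%
Σ(R_i − R̄_i)(R_m − R̄_m) = 103.1700  ⇒  Cov = 103.1700 / 6 = 17.1950
Σ(R_m − R̄_m)² = 166.1000  ⇒  Var(R_m) = 166.1000 / 6 = 27.6833
β = Cov / Var(R_m) = 17.1950 / 27.6833 = 0.6211
E(R) = R_f + β × MRP = 1.74% + 0.6211 × 6.59% = 5.83%

5.83%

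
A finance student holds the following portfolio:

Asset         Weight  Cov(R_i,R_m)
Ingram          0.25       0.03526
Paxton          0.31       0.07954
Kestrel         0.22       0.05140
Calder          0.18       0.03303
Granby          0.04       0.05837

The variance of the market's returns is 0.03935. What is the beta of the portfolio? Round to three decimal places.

β_Ingram = 0.03526 / 0.03935 = 0.8961
β_Paxton = 0.07954 / 0.03935 = 2.0213
β_Kestrel = 0.05140 / 0.03935 = 1.3062
β_Calder = 0.03303 / 0.03935 = 0.8394
β_Granby = 0.05837 / 0.03935 = 1.4834
β_P = Σ w_i β_i = 0.25×0.8961 + 0.31×2.0213 + 0.22×1.3062 + 0.18×0.8394 + 0.04×1.4834 = 1.3484

1.348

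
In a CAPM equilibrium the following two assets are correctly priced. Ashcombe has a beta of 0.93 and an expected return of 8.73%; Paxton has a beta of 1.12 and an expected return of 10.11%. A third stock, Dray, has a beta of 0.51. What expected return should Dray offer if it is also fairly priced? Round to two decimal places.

5.68%

MRP (SML slope) = (10.11% − 8.73%) / (1.12 − 0.93) = 1.38% / 0.19 = 7.2632%
R_f (intercept) = 8.73% − 0.93 × 7.2632% = 1.9752%
E(R_Dray) = R_f + β × MRP = 1.9752% + 0.51 × 7.2632% = 5.68%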